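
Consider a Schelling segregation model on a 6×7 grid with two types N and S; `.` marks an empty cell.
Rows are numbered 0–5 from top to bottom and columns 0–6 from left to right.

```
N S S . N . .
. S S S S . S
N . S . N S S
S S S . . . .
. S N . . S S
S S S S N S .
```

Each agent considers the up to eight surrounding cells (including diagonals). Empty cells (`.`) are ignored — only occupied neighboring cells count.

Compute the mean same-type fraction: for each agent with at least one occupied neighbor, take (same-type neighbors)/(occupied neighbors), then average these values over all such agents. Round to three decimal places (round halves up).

0.609

(0,0)N 0/2
(0,1)S 3/4
(0,2)S 4/4
(0,4)N 0/2
(1,1)S 4/6
(1,2)S 5/5
(1,3)S 4/6
(1,4)S 2/4
(1,6)S 2/2
(2,0)N 0/3
(2,2)S 5/5
(2,4)N 0/3
(2,5)S 3/4
(2,6)S 2/2
(3,0)S 2/3
(3,1)S 4/6
(3,2)S 3/4
(4,1)S 6/7
(4,2)N 0/6
(4,5)S 2/3
(4,6)S 2/2
(5,0)S 2/2
(5,1)S 3/4
(5,2)S 3/4
(5,3)S 1/3
(5,4)N 0/3
(5,5)S 2/3
Sum over 27 agents: 0/2 + 3/4 + 4/4 + 0/2 + 4/6 + 5/5 + 4/6 + 2/4 + 2/2 + 0/3 + 5/5 + 0/3 + 3/4 + 2/2 + 2/3 + 4/6 + 3/4 + 6/7 + 0/6 + 2/3 + 2/2 + 2/2 + 3/4 + 3/4 + 1/3 + 0/3 + 2/3 = 1381/84; mean = 1381/84 ÷ 27 = 1381/2268 = 0.608906… → 0.609.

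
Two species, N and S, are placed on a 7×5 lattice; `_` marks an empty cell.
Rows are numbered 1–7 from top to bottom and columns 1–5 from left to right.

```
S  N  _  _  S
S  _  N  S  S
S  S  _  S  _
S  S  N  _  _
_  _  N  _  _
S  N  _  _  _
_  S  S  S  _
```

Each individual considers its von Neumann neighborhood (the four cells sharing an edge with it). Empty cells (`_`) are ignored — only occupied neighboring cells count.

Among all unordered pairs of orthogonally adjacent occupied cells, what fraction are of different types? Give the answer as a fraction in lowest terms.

Scan each occupied cell's neighbors to the right and below so each pair is counted once.
Row 1: S(1,1)–N(1,2)≠ S(1,1)–S(2,1)= S(1,5)–S(2,5)=  → 1/3 unlike.
Row 2: S(2,1)–S(3,1)= N(2,3)–S(2,4)≠ S(2,4)–S(2,5)= S(2,4)–S(3,4)=  → 1/4 unlike.
Row 3: S(3,1)–S(3,2)= S(3,1)–S(4,1)= S(3,2)–S(4,2)=  → 0/3 unlike.
Row 4: S(4,1)–S(4,2)= S(4,2)–N(4,3)≠ N(4,3)–N(5,3)=  → 1/3 unlike.
Row 6: S(6,1)–N(6,2)≠ N(6,2)–S(7,2)≠  → 2/2 unlike.
Row 7: S(7,2)–S(7,3)= S(7,3)–S(7,4)=  → 0/2 unlike.
Total adjacent occupied pairs: 17; unlike-type pairs: 5.
5/17 is already in lowest terms.

5/17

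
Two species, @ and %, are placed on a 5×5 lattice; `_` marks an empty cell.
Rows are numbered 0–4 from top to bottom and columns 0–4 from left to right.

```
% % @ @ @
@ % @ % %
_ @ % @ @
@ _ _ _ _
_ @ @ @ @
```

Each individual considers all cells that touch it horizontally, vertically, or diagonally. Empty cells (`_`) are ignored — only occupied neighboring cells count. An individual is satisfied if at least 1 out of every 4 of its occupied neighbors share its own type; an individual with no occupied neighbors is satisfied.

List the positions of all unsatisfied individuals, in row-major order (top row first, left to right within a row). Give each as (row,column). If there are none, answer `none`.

Row 0: (0,0)% 2/3 satisfied · (0,1)% 2/5 satisfied · (0,2)@ 2/5 satisfied · (0,3)@ 3/5 satisfied · (0,4)@ 1/3 satisfied
Row 1: (1,0)@ 1/4 satisfied · (1,1)% 3/7 satisfied · (1,2)@ 4/8 satisfied · (1,3)% 2/8 satisfied · (1,4)% 1/5 not
Row 2: (2,1)@ 3/5 satisfied · (2,2)% 2/5 satisfied · (2,3)@ 2/5 satisfied · (2,4)@ 1/3 satisfied
Row 3: (3,0)@ 2/2 satisfied
Row 4: (4,1)@ 2/2 satisfied · (4,2)@ 2/2 satisfied · (4,3)@ 2/2 satisfied · (4,4)@ 1/1 satisfied

(1,4)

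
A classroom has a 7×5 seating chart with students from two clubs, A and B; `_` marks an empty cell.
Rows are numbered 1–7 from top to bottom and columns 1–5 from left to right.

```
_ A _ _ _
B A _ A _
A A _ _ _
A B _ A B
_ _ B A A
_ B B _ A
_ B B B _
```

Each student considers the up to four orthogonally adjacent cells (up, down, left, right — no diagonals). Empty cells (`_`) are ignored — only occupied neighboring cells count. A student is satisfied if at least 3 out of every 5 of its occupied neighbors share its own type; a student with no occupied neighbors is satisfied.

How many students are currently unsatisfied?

Row 1: (1,2)A 1/1 ok
Row 2: (2,1)B 0/2 unhappy · (2,2)A 2/3 ok · (2,4)A 0/0 ok
Row 3: (3,1)A 2/3 ok · (3,2)A 2/3 ok
Row 4: (4,1)A 1/2 unhappy · (4,2)B 0/2 unhappy · (4,4)A 1/2 unhappy · (4,5)B 0/2 unhappy
Row 5: (5,3)B 1/2 unhappy · (5,4)A 2/3 ok · (5,5)A 2/3 ok
Row 6: (6,2)B 2/2 ok · (6,3)B 3/3 ok · (6,5)A 1/1 ok
Row 7: (7,2)B 2/2 ok · (7,3)B 3/3 ok · (7,4)B 1/1 ok
Unsatisfied: (2,1), (4,1), (4,2), (4,4), (4,5), (5,3) — 6 in total.

6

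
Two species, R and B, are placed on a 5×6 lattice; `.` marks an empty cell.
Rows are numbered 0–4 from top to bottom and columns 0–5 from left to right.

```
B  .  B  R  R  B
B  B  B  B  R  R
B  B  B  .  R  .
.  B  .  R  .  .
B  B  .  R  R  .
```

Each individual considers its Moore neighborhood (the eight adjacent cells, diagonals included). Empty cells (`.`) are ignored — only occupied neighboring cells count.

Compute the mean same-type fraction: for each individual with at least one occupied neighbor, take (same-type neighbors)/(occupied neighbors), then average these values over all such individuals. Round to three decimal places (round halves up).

(0,0)B 2/2
(0,2)B 3/4
(0,3)R 2/5
(0,4)R 3/5
(0,5)B 0/3
(1,0)B 4/4
(1,1)B 7/7
(1,2)B 5/6
(1,3)B 3/7
(1,4)R 4/6
(1,5)R 3/4
(2,0)B 4/4
(2,1)B 6/6
(2,2)B 5/6
(2,4)R 3/4
(3,1)B 5/5
(3,3)R 3/4
(4,0)B 2/2
(4,1)B 2/2
(4,3)R 2/2
(4,4)R 2/2
Sum over 21 individuals: 2/2 + 3/4 + 2/5 + 3/5 + 0/3 + 4/4 + 7/7 + 5/6 + 3/7 + 4/6 + 3/4 + 4/4 + 6/6 + 5/6 + 3/4 + 5/5 + 3/4 + 2/2 + 2/2 + 2/2 + 2/2 = 352/21; mean = 352/21 ÷ 21 = 352/441 = 0.798185… → 0.798.

0.798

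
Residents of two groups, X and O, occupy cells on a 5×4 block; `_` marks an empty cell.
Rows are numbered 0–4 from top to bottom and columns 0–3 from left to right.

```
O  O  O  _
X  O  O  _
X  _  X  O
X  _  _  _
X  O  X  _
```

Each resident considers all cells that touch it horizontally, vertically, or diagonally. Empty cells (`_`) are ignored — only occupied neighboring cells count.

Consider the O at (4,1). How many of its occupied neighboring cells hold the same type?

0

Occupied neighbors of (4,1): (3,0)=X, (4,0)=X, (4,2)=X.
Same type (O): 0 of 3.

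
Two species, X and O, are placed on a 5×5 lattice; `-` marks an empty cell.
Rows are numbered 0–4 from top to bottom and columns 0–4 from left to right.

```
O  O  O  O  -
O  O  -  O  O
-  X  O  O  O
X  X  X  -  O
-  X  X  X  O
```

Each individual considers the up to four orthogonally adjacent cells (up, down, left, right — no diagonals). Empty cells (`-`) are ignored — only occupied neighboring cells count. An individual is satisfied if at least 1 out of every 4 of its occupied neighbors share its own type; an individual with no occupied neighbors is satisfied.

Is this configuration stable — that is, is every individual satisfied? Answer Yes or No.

Yes

Row 0: (0,0)O 2/2 ok · (0,1)O 3/3 ok · (0,2)O 2/2 ok · (0,3)O 2/2 ok
Row 1: (1,0)O 2/2 ok · (1,1)O 2/3 ok · (1,3)O 3/3 ok · (1,4)O 2/2 ok
Row 2: (2,1)X 1/3 ok · (2,2)O 1/3 ok · (2,3)O 3/3 ok · (2,4)O 3/3 ok
Row 3: (3,0)X 1/1 ok · (3,1)X 4/4 ok · (3,2)X 2/3 ok · (3,4)O 2/2 ok
Row 4: (4,1)X 2/2 ok · (4,2)X 3/3 ok · (4,3)X 1/2 ok · (4,4)O 1/2 ok
All meet the threshold, so the configuration is stable.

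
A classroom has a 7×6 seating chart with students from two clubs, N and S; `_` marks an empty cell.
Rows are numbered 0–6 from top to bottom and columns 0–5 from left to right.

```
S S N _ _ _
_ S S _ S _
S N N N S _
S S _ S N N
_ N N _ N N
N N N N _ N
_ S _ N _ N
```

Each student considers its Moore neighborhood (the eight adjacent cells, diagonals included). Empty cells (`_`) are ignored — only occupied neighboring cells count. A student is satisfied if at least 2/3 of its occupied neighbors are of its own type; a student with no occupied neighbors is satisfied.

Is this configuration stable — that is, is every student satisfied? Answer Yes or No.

Row 0: (0,0)S 2/2 satisfied · (0,1)S 3/4 satisfied · (0,2)N 0/3 not
Row 1: (1,1)S 4/7 not · (1,2)S 2/6 not · (1,4)S 1/2 not
Row 2: (2,0)S 3/4 satisfied · (2,1)N 1/6 not · (2,2)N 2/6 not · (2,3)N 2/6 not · (2,4)S 2/5 not
Row 3: (3,0)S 2/4 not · (3,1)S 2/6 not · (3,3)S 1/6 not · (3,4)N 4/6 satisfied · (3,5)N 3/4 satisfied
Row 4: (4,1)N 4/6 satisfied · (4,2)N 4/6 satisfied · (4,4)N 5/6 satisfied · (4,5)N 4/4 satisfied
Row 5: (5,0)N 2/3 satisfied · (5,1)N 4/5 satisfied · (5,2)N 5/6 satisfied · (5,3)N 4/4 satisfied · (5,5)N 3/3 satisfied
Row 6: (6,1)S 0/3 not · (6,3)N 2/2 satisfied · (6,5)N 1/1 satisfied
For instance (0,2) has only 0/3 same-type neighbors, below 2/3.

No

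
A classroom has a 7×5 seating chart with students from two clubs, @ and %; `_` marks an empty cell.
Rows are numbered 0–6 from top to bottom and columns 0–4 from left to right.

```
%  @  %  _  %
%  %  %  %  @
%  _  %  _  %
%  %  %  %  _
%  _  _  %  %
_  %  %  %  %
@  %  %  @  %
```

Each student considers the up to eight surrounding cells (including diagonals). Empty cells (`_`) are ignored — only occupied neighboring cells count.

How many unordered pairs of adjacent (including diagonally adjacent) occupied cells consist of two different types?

15

Scan each occupied cell's neighbors to the right and below (and the two forward diagonals) so each pair is counted once.
Row 0: %(0,0)–@(0,1)≠ %(0,0)–%(1,0)= %(0,0)–%(1,1)= @(0,1)–%(0,2)≠ @(0,1)–%(1,1)≠ @(0,1)–%(1,2)≠ @(0,1)–%(1,0)≠ %(0,2)–%(1,2)= %(0,2)–%(1,3)= %(0,2)–%(1,1)= %(0,4)–@(1,4)≠ %(0,4)–%(1,3)=  → 6/12 unlike.
Row 1: %(1,0)–%(1,1)= %(1,0)–%(2,0)= %(1,1)–%(1,2)= %(1,1)–%(2,2)= %(1,1)–%(2,0)= %(1,2)–%(1,3)= %(1,2)–%(2,2)= %(1,3)–@(1,4)≠ %(1,3)–%(2,4)= %(1,3)–%(2,2)= @(1,4)–%(2,4)≠  → 2/11 unlike.
Row 2: %(2,0)–%(3,0)= %(2,0)–%(3,1)= %(2,2)–%(3,2)= %(2,2)–%(3,3)= %(2,2)–%(3,1)= %(2,4)–%(3,3)=  → 0/6 unlike.
Row 3: %(3,0)–%(3,1)= %(3,0)–%(4,0)= %(3,1)–%(3,2)= %(3,1)–%(4,0)= %(3,2)–%(3,3)= %(3,2)–%(4,3)= %(3,3)–%(4,3)= %(3,3)–%(4,4)=  → 0/8 unlike.
Row 4: %(4,0)–%(5,1)= %(4,3)–%(4,4)= %(4,3)–%(5,3)= %(4,3)–%(5,4)= %(4,3)–%(5,2)= %(4,4)–%(5,4)= %(4,4)–%(5,3)=  → 0/7 unlike.
Row 5: %(5,1)–%(5,2)= %(5,1)–%(6,1)= %(5,1)–%(6,2)= %(5,1)–@(6,0)≠ %(5,2)–%(5,3)= %(5,2)–%(6,2)= %(5,2)–@(6,3)≠ %(5,2)–%(6,1)= %(5,3)–%(5,4)= %(5,3)–@(6,3)≠ %(5,3)–%(6,4)= %(5,3)–%(6,2)= %(5,4)–%(6,4)= %(5,4)–@(6,3)≠  → 4/14 unlike.
Row 6: @(6,0)–%(6,1)≠ %(6,1)–%(6,2)= %(6,2)–@(6,3)≠ @(6,3)–%(6,4)≠  → 3/4 unlike.
Total adjacent occupied pairs: 62; unlike-type pairs: 15.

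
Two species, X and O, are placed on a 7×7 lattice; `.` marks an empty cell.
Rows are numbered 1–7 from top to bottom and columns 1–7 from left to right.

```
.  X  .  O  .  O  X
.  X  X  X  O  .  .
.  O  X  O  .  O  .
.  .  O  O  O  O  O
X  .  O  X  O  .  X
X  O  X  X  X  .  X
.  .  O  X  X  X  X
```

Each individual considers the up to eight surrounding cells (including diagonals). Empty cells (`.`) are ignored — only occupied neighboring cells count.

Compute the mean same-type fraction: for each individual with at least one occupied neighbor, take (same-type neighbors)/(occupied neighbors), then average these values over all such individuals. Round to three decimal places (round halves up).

Row 1: (1,2)X 2/2 · (1,4)O 1/3 · (1,6)O 1/2 · (1,7)X 0/1
Row 2: (2,2)X 3/4 · (2,3)X 4/7 · (2,4)X 2/5 · (2,5)O 4/5
Row 3: (3,2)O 1/4 · (3,3)X 3/7 · (3,4)O 4/7 · (3,6)O 4/4
Row 4: (4,3)O 4/6 · (4,4)O 5/7 · (4,5)O 5/6 · (4,6)O 4/5 · (4,7)O 2/3
Row 5: (5,1)X 1/2 · (5,3)O 3/6 · (5,4)X 3/8 · (5,5)O 3/6 · (5,7)X 1/3
Row 6: (6,1)X 1/2 · (6,2)O 2/5 · (6,3)X 3/6 · (6,4)X 5/8 · (6,5)X 5/6 · (6,7)X 3/3
Row 7: (7,3)O 1/4 · (7,4)X 4/5 · (7,5)X 4/4 · (7,6)X 4/4 · (7,7)X 2/2
Sum over 33 individuals: 2/2 + 1/3 + 1/2 + 0/1 + 3/4 + 4/7 + 2/5 + 4/5 + 1/4 + 3/7 + 4/7 + 4/4 + 4/6 + 5/7 + 5/6 + 4/5 + 2/3 + 1/2 + 3/6 + 3/8 + 3/6 + 1/3 + 1/2 + 2/5 + 3/6 + 5/8 + 5/6 + 3/3 + 1/4 + 4/5 + 4/4 + 4/4 + 2/2 = 8569/420; mean = 8569/420 ÷ 33 = 779/1260 = 0.618253… → 0.618.

0.618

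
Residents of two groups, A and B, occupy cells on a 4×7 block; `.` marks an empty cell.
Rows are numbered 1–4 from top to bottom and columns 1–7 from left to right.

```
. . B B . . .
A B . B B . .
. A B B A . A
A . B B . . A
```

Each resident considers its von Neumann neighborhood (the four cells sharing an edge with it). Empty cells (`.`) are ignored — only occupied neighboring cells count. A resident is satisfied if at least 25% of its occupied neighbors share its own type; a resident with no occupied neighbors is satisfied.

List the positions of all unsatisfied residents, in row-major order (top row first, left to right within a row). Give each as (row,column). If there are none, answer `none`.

(2,1), (2,2), (3,2), (3,5)

(1,3)B 1/1 ✓
(1,4)B 2/2 ✓
(2,1)A 0/1 ✗
(2,2)B 0/2 ✗
(2,4)B 3/3 ✓
(2,5)B 1/2 ✓
(3,2)A 0/2 ✗
(3,3)B 2/3 ✓
(3,4)B 3/4 ✓
(3,5)A 0/2 ✗
(3,7)A 1/1 ✓
(4,1)A 0/0 ✓
(4,3)B 2/2 ✓
(4,4)B 2/2 ✓
(4,7)A 1/1 ✓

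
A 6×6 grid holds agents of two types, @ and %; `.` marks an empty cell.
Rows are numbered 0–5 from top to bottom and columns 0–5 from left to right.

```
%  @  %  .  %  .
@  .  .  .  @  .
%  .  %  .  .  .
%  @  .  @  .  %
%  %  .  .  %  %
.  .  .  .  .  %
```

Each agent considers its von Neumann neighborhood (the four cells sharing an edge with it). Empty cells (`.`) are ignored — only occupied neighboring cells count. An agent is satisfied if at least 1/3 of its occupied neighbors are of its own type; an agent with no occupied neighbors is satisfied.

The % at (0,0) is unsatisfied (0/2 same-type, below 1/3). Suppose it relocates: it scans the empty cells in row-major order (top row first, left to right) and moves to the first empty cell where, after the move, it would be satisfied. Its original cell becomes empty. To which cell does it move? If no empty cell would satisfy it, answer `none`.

(0,3)

Vacating (0,0). Empty cells in order:
  (0,3): 2/2 same-type → satisfied — stop here.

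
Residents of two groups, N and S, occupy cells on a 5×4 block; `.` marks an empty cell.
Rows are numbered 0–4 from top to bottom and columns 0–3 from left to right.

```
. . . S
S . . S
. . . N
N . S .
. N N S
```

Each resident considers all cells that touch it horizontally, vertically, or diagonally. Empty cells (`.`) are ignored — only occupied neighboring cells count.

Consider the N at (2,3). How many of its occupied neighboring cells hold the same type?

0

Occupied neighbors of (2,3): (1,3)=S, (3,2)=S.
Same type (N): 0 of 2.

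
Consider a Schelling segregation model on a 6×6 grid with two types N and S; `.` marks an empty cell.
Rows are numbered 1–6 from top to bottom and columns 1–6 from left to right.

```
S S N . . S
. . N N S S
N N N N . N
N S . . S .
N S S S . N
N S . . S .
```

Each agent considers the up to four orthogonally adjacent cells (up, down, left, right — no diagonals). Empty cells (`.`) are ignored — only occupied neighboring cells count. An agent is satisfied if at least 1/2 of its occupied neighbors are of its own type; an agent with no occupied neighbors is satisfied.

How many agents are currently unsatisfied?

2

(1,1)S 1/1 ✓
(1,2)S 1/2 ✓
(1,3)N 1/2 ✓
(1,6)S 1/1 ✓
(2,3)N 3/3 ✓
(2,4)N 2/3 ✓
(2,5)S 1/2 ✓
(2,6)S 2/3 ✓
(3,1)N 2/2 ✓
(3,2)N 2/3 ✓
(3,3)N 3/3 ✓
(3,4)N 2/2 ✓
(3,6)N 0/1 ✗
(4,1)N 2/3 ✓
(4,2)S 1/3 ✗
(4,5)S 0/0 ✓
(5,1)N 2/3 ✓
(5,2)S 3/4 ✓
(5,3)S 2/2 ✓
(5,4)S 1/1 ✓
(5,6)N 0/0 ✓
(6,1)N 1/2 ✓
(6,2)S 1/2 ✓
(6,5)S 0/0 ✓
Unsatisfied: (3,6), (4,2) — 2 in total.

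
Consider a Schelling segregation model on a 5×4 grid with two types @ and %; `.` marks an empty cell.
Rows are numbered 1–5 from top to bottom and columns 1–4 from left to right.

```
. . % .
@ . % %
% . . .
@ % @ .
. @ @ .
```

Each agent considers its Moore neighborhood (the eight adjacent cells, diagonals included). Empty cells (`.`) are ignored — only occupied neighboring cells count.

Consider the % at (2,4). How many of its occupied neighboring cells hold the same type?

Occupied neighbors of (2,4): (1,3)=%, (2,3)=%.
Same type (%): 2 of 2.

2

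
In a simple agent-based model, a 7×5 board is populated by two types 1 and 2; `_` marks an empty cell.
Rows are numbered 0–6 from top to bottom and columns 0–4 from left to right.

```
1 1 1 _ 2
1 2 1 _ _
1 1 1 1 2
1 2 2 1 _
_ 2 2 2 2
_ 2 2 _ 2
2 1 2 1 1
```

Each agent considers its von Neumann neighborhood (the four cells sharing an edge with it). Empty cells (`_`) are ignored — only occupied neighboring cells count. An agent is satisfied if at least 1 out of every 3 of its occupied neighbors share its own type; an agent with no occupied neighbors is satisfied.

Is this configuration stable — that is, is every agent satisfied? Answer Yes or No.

No

(0,0)1 2/2 satisfied
(0,1)1 2/3 satisfied
(0,2)1 2/2 satisfied
(0,4)2 0/0 satisfied
(1,0)1 2/3 satisfied
(1,1)2 0/4 not
(1,2)1 2/3 satisfied
(2,0)1 3/3 satisfied
(2,1)1 2/4 satisfied
(2,2)1 3/4 satisfied
(2,3)1 2/3 satisfied
(2,4)2 0/1 not
(3,0)1 1/2 satisfied
(3,1)2 2/4 satisfied
(3,2)2 2/4 satisfied
(3,3)1 1/3 satisfied
(4,1)2 3/3 satisfied
(4,2)2 4/4 satisfied
(4,3)2 2/3 satisfied
(4,4)2 2/2 satisfied
(5,1)2 2/3 satisfied
(5,2)2 3/3 satisfied
(5,4)2 1/2 satisfied
(6,0)2 0/1 not
(6,1)1 0/3 not
(6,2)2 1/3 satisfied
(6,3)1 1/2 satisfied
(6,4)1 1/2 satisfied
For instance (1,1) has only 0/4 same-type neighbors, below 1/3.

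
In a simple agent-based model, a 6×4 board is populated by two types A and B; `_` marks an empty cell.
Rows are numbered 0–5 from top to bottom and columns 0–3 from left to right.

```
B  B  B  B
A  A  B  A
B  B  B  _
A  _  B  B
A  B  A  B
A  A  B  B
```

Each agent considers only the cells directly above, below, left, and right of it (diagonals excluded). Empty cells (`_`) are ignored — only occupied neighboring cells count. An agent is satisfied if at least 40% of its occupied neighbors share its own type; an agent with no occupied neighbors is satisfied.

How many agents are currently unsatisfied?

8

Row 0: (0,0)B 1/2 ok · (0,1)B 2/3 ok · (0,2)B 3/3 ok · (0,3)B 1/2 ok
Row 1: (1,0)A 1/3 unhappy · (1,1)A 1/4 unhappy · (1,2)B 2/4 ok · (1,3)A 0/2 unhappy
Row 2: (2,0)B 1/3 unhappy · (2,1)B 2/3 ok · (2,2)B 3/3 ok
Row 3: (3,0)A 1/2 ok · (3,2)B 2/3 ok · (3,3)B 2/2 ok
Row 4: (4,0)A 2/3 ok · (4,1)B 0/3 unhappy · (4,2)A 0/4 unhappy · (4,3)B 2/3 ok
Row 5: (5,0)A 2/2 ok · (5,1)A 1/3 unhappy · (5,2)B 1/3 unhappy · (5,3)B 2/2 ok
Unsatisfied: (1,0), (1,1), (1,3), (2,0), (4,1), (4,2), (5,1), (5,2) — 8 in total.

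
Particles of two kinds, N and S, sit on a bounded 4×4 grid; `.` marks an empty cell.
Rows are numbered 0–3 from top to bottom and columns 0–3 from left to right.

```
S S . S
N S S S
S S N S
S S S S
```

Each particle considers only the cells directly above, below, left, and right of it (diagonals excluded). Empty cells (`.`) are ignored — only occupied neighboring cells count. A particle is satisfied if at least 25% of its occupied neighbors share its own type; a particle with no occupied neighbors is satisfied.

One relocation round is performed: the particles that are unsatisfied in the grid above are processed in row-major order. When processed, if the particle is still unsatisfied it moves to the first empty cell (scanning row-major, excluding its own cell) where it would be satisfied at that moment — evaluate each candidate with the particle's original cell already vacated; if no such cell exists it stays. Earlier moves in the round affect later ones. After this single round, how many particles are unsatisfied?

Initially unsatisfied (in order): (1,0), (2,2).
  (1,0): no empty cell satisfies it; stays.
  (2,2): no empty cell satisfies it; stays.
Resulting grid:
S S . S
N S S S
S S N S
S S S S
Unsatisfied now: (1,0), (2,2).

2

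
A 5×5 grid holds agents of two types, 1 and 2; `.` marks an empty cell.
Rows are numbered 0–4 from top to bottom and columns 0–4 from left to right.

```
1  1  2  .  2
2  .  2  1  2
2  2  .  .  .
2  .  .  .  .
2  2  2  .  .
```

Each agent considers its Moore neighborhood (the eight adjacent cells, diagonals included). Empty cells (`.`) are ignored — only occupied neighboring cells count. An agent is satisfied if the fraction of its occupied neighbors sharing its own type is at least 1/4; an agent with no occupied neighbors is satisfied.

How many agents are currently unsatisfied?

1

(0,0)1 1/2 ✓
(0,1)1 1/4 ✓
(0,2)2 1/3 ✓
(0,4)2 1/2 ✓
(1,0)2 2/4 ✓
(1,2)2 2/4 ✓
(1,3)1 0/4 ✗
(1,4)2 1/2 ✓
(2,0)2 3/3 ✓
(2,1)2 4/4 ✓
(3,0)2 4/4 ✓
(4,0)2 2/2 ✓
(4,1)2 3/3 ✓
(4,2)2 1/1 ✓
Unsatisfied: (1,3) — 1 in total.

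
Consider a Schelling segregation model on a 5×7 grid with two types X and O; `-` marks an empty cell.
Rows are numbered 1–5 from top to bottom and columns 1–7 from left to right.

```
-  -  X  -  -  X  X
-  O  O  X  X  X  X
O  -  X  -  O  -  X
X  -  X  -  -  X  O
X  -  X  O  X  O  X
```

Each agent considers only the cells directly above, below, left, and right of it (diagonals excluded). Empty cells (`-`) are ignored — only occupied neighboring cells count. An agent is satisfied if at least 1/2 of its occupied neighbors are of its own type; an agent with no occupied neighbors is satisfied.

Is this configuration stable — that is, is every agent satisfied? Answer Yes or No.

No

(1,3)X 0/1 not
(1,6)X 2/2 satisfied
(1,7)X 2/2 satisfied
(2,2)O 1/1 satisfied
(2,3)O 1/4 not
(2,4)X 1/2 satisfied
(2,5)X 2/3 satisfied
(2,6)X 3/3 satisfied
(2,7)X 3/3 satisfied
(3,1)O 0/1 not
(3,3)X 1/2 satisfied
(3,5)O 0/1 not
(3,7)X 1/2 satisfied
(4,1)X 1/2 satisfied
(4,3)X 2/2 satisfied
(4,6)X 0/2 not
(4,7)O 0/3 not
(5,1)X 1/1 satisfied
(5,3)X 1/2 satisfied
(5,4)O 0/2 not
(5,5)X 0/2 not
(5,6)O 0/3 not
(5,7)X 0/2 not
For instance (1,3) has only 0/1 same-type neighbors, below 1/2.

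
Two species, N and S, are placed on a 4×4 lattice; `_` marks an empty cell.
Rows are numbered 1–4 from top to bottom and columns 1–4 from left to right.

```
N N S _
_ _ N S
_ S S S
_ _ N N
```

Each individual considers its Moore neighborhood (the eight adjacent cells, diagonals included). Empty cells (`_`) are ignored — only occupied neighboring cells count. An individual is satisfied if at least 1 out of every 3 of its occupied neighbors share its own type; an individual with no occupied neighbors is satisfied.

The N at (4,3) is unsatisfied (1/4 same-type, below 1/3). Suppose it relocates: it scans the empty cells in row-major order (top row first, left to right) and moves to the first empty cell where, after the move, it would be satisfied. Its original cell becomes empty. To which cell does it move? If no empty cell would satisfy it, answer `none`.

(1,4)

Vacating (4,3). Empty cells in order:
  (1,4): 1/3 same-type → satisfied — stop here.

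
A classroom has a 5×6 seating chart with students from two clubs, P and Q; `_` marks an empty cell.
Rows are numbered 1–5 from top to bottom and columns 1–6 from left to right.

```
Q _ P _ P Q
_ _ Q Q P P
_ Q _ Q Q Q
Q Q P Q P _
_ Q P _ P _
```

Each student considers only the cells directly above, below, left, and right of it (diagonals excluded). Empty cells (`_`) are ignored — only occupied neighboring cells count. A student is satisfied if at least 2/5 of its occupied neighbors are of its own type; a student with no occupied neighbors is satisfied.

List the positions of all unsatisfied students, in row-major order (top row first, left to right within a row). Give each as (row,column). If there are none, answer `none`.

(1,3), (1,6), (2,6), (4,3), (4,4), (4,5)

Row 1: (1,1)Q 0/0 satisfied · (1,3)P 0/1 not · (1,5)P 1/2 satisfied · (1,6)Q 0/2 not
Row 2: (2,3)Q 1/2 satisfied · (2,4)Q 2/3 satisfied · (2,5)P 2/4 satisfied · (2,6)P 1/3 not
Row 3: (3,2)Q 1/1 satisfied · (3,4)Q 3/3 satisfied · (3,5)Q 2/4 satisfied · (3,6)Q 1/2 satisfied
Row 4: (4,1)Q 1/1 satisfied · (4,2)Q 3/4 satisfied · (4,3)P 1/3 not · (4,4)Q 1/3 not · (4,5)P 1/3 not
Row 5: (5,2)Q 1/2 satisfied · (5,3)P 1/2 satisfied · (5,5)P 1/1 satisfied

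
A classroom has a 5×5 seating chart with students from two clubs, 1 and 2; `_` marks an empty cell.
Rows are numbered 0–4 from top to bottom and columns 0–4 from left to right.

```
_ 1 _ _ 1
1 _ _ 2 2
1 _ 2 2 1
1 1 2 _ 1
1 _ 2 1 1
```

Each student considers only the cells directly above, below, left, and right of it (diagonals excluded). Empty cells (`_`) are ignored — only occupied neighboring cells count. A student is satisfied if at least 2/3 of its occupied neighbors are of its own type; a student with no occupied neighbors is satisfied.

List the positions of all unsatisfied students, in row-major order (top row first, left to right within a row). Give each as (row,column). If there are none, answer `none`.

Row 0: (0,1)1 0/0 ✓ · (0,4)1 0/1 ✗
Row 1: (1,0)1 1/1 ✓ · (1,3)2 2/2 ✓ · (1,4)2 1/3 ✗
Row 2: (2,0)1 2/2 ✓ · (2,2)2 2/2 ✓ · (2,3)2 2/3 ✓ · (2,4)1 1/3 ✗
Row 3: (3,0)1 3/3 ✓ · (3,1)1 1/2 ✗ · (3,2)2 2/3 ✓ · (3,4)1 2/2 ✓
Row 4: (4,0)1 1/1 ✓ · (4,2)2 1/2 ✗ · (4,3)1 1/2 ✗ · (4,4)1 2/2 ✓

(0,4), (1,4), (2,4), (3,1), (4,2), (4,3)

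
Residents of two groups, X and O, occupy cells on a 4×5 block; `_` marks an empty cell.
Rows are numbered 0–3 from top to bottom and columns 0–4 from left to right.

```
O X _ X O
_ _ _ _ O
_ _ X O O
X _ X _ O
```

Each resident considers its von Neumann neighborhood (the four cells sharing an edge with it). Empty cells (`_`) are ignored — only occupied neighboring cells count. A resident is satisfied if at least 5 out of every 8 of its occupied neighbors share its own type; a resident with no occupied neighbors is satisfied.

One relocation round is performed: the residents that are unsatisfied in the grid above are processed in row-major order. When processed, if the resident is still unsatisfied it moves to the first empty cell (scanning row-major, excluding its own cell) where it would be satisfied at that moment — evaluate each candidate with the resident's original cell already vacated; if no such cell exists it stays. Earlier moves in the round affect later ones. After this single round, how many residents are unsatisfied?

0

Initially unsatisfied (in order): (0,0), (0,1), (0,3), (0,4), (2,2), (2,3).
  (0,0) → (1,0).
  (0,1): now satisfied by earlier moves; stays.
  (0,3) → (0,2).
  (0,4): now satisfied by earlier moves; stays.
  (2,2) → (1,2).
  (2,3): now satisfied by earlier moves; stays.
Resulting grid:
_ X X _ O
O _ X _ O
_ _ _ O O
X _ X _ O
All satisfied now.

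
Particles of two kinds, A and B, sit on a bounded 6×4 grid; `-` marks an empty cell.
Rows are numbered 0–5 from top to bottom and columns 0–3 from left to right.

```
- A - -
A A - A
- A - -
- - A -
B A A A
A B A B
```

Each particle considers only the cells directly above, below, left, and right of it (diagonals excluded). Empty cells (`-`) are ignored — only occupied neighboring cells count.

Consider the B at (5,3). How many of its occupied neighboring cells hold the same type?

Occupied neighbors of (5,3): (4,3)=A, (5,2)=A.
Same type (B): 0 of 2.

0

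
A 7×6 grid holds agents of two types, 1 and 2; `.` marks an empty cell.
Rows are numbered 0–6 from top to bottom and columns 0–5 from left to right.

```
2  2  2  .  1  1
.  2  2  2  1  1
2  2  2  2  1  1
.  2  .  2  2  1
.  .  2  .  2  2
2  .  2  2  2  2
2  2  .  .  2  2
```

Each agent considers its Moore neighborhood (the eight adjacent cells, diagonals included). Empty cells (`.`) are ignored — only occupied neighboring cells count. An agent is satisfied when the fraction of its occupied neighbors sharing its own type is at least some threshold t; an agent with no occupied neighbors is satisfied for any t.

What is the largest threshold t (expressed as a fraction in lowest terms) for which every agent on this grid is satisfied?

2/5

Row 0: (0,0)2 2/2 · (0,1)2 4/4 · (0,2)2 4/4 · (0,4)1 3/4 · (0,5)1 3/3
Row 1: (1,1)2 7/7 · (1,2)2 7/7 · (1,3)2 4/7 · (1,4)1 5/7 · (1,5)1 5/5
Row 2: (2,0)2 3/3 · (2,1)2 5/5 · (2,2)2 7/7 · (2,3)2 5/7 · (2,4)1 4/8 · (2,5)1 4/5
Row 3: (3,1)2 4/4 · (3,3)2 5/6 · (3,4)2 4/7 · (3,5)1 2/5
Row 4: (4,2)2 4/4 · (4,4)2 6/7 · (4,5)2 4/5
Row 5: (5,0)2 2/2 · (5,2)2 3/3 · (5,3)2 5/5 · (5,4)2 6/6 · (5,5)2 5/5
Row 6: (6,0)2 2/2 · (6,1)2 3/3 · (6,4)2 4/4 · (6,5)2 3/3
The smallest same-type fraction is 2/5 at (3,5), which reduces to 2/5. Any threshold above that leaves this agent unsatisfied.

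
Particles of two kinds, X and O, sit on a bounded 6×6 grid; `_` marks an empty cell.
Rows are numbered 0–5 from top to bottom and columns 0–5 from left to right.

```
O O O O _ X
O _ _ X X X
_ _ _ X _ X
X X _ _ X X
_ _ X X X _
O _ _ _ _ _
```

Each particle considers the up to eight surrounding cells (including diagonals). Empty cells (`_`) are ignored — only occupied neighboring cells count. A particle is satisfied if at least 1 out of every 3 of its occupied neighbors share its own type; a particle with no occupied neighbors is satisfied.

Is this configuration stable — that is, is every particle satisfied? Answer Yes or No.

(0,0)O 2/2 ok
(0,1)O 3/3 ok
(0,2)O 2/3 ok
(0,3)O 1/3 ok
(0,5)X 2/2 ok
(1,0)O 2/2 ok
(1,3)X 2/4 ok
(1,4)X 5/6 ok
(1,5)X 3/3 ok
(2,3)X 3/3 ok
(2,5)X 4/4 ok
(3,0)X 1/1 ok
(3,1)X 2/2 ok
(3,4)X 5/5 ok
(3,5)X 3/3 ok
(4,2)X 2/2 ok
(4,3)X 3/3 ok
(4,4)X 3/3 ok
(5,0)O 0/0 ok
All meet the threshold, so the configuration is stable.

Yes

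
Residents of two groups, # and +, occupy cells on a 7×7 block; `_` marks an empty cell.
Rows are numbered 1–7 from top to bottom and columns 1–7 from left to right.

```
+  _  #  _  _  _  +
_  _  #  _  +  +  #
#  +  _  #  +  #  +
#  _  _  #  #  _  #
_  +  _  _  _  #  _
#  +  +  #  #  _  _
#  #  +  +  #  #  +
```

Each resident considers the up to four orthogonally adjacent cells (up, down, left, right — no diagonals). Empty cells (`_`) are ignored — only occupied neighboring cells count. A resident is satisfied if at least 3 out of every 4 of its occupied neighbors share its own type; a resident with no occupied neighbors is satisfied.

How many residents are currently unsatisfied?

21

(1,1)+ 0/0 ok
(1,3)# 1/1 ok
(1,7)+ 0/1 unhappy
(2,3)# 1/1 ok
(2,5)+ 2/2 ok
(2,6)+ 1/3 unhappy
(2,7)# 0/3 unhappy
(3,1)# 1/2 unhappy
(3,2)+ 0/1 unhappy
(3,4)# 1/2 unhappy
(3,5)+ 1/4 unhappy
(3,6)# 0/3 unhappy
(3,7)+ 0/3 unhappy
(4,1)# 1/1 ok
(4,4)# 2/2 ok
(4,5)# 1/2 unhappy
(4,7)# 0/1 unhappy
(5,2)+ 1/1 ok
(5,6)# 0/0 ok
(6,1)# 1/2 unhappy
(6,2)+ 2/4 unhappy
(6,3)+ 2/3 unhappy
(6,4)# 1/3 unhappy
(6,5)# 2/2 ok
(7,1)# 2/2 ok
(7,2)# 1/3 unhappy
(7,3)+ 2/3 unhappy
(7,4)+ 1/3 unhappy
(7,5)# 2/3 unhappy
(7,6)# 1/2 unhappy
(7,7)+ 0/1 unhappy
Unsatisfied: (1,7), (2,6), (2,7), (3,1), (3,2), (3,4), (3,5), (3,6), (3,7), (4,5), (4,7), (6,1), (6,2), (6,3), (6,4), (7,2), (7,3), (7,4), (7,5), (7,6), (7,7) — 21 in total.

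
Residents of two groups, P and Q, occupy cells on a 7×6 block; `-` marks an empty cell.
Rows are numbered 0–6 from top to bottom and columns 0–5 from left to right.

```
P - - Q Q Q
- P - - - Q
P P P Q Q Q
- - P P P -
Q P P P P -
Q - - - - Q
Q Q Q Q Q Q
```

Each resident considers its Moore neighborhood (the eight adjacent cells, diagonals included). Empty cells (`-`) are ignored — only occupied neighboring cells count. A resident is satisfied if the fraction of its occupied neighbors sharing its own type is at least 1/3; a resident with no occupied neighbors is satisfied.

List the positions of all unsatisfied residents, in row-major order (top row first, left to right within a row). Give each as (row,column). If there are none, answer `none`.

(2,3)

(0,0)P 1/1 satisfied
(0,3)Q 1/1 satisfied
(0,4)Q 3/3 satisfied
(0,5)Q 2/2 satisfied
(1,1)P 4/4 satisfied
(1,5)Q 4/4 satisfied
(2,0)P 2/2 satisfied
(2,1)P 4/4 satisfied
(2,2)P 4/5 satisfied
(2,3)Q 1/5 not
(2,4)Q 3/5 satisfied
(2,5)Q 2/3 satisfied
(3,2)P 6/7 satisfied
(3,3)P 6/8 satisfied
(3,4)P 3/6 satisfied
(4,0)Q 1/2 satisfied
(4,1)P 2/4 satisfied
(4,2)P 4/4 satisfied
(4,3)P 5/5 satisfied
(4,4)P 3/4 satisfied
(5,0)Q 3/4 satisfied
(5,5)Q 2/3 satisfied
(6,0)Q 2/2 satisfied
(6,1)Q 3/3 satisfied
(6,2)Q 2/2 satisfied
(6,3)Q 2/2 satisfied
(6,4)Q 3/3 satisfied
(6,5)Q 2/2 satisfied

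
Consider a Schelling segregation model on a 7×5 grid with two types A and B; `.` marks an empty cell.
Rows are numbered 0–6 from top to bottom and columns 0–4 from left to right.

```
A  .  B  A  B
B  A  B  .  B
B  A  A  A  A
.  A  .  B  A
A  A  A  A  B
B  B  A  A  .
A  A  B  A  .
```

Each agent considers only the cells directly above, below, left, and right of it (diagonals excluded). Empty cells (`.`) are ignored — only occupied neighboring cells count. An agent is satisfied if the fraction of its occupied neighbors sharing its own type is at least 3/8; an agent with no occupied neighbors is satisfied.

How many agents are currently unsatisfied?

12

(0,0)A 0/1 not
(0,2)B 1/2 satisfied
(0,3)A 0/2 not
(0,4)B 1/2 satisfied
(1,0)B 1/3 not
(1,1)A 1/3 not
(1,2)B 1/3 not
(1,4)B 1/2 satisfied
(2,0)B 1/2 satisfied
(2,1)A 3/4 satisfied
(2,2)A 2/3 satisfied
(2,3)A 2/3 satisfied
(2,4)A 2/3 satisfied
(3,1)A 2/2 satisfied
(3,3)B 0/3 not
(3,4)A 1/3 not
(4,0)A 1/2 satisfied
(4,1)A 3/4 satisfied
(4,2)A 3/3 satisfied
(4,3)A 2/4 satisfied
(4,4)B 0/2 not
(5,0)B 1/3 not
(5,1)B 1/4 not
(5,2)A 2/4 satisfied
(5,3)A 3/3 satisfied
(6,0)A 1/2 satisfied
(6,1)A 1/3 not
(6,2)B 0/3 not
(6,3)A 1/2 satisfied
Unsatisfied: (0,0), (0,3), (1,0), (1,1), (1,2), (3,3), (3,4), (4,4), (5,0), (5,1), (6,1), (6,2) — 12 in total.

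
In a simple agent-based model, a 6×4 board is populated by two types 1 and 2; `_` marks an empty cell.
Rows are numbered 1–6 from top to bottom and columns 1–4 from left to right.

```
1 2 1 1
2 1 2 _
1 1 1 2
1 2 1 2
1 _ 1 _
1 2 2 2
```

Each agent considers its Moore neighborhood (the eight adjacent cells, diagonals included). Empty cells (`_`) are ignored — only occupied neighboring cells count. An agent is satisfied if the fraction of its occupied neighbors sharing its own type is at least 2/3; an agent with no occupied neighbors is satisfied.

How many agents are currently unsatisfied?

Row 1: (1,1)1 1/3 ✗ · (1,2)2 2/5 ✗ · (1,3)1 2/4 ✗ · (1,4)1 1/2 ✗
Row 2: (2,1)2 1/5 ✗ · (2,2)1 5/8 ✗ · (2,3)2 2/7 ✗
Row 3: (3,1)1 3/5 ✗ · (3,2)1 5/8 ✗ · (3,3)1 3/7 ✗ · (3,4)2 2/4 ✗
Row 4: (4,1)1 3/4 ✓ · (4,2)2 0/7 ✗ · (4,3)1 3/6 ✗ · (4,4)2 1/4 ✗
Row 5: (5,1)1 2/4 ✗ · (5,3)1 1/6 ✗
Row 6: (6,1)1 1/2 ✗ · (6,2)2 1/4 ✗ · (6,3)2 2/3 ✓ · (6,4)2 1/2 ✗
Unsatisfied: (1,1), (1,2), (1,3), (1,4), (2,1), (2,2), (2,3), (3,1), (3,2), (3,3), (3,4), (4,2), (4,3), (4,4), (5,1), (5,3), (6,1), (6,2), (6,4) — 19 in total.

19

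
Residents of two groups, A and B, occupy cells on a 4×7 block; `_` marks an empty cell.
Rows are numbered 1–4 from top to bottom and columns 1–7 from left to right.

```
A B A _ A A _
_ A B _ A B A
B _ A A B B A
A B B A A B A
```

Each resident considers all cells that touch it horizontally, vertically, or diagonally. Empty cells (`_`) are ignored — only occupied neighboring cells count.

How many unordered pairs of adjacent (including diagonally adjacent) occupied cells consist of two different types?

Scan each occupied cell's neighbors to the right and below (and the two forward diagonals) so each pair is counted once.
Row 1: A(1,1)–B(1,2)≠ A(1,1)–A(2,2)= B(1,2)–A(1,3)≠ B(1,2)–A(2,2)≠ B(1,2)–B(2,3)= A(1,3)–B(2,3)≠ A(1,3)–A(2,2)= A(1,5)–A(1,6)= A(1,5)–A(2,5)= A(1,5)–B(2,6)≠ A(1,6)–B(2,6)≠ A(1,6)–A(2,7)= A(1,6)–A(2,5)=  → 6/13 unlike.
Row 2: A(2,2)–B(2,3)≠ A(2,2)–A(3,3)= A(2,2)–B(3,1)≠ B(2,3)–A(3,3)≠ B(2,3)–A(3,4)≠ A(2,5)–B(2,6)≠ A(2,5)–B(3,5)≠ A(2,5)–B(3,6)≠ A(2,5)–A(3,4)= B(2,6)–A(2,7)≠ B(2,6)–B(3,6)= B(2,6)–A(3,7)≠ B(2,6)–B(3,5)= A(2,7)–A(3,7)= A(2,7)–B(3,6)≠  → 10/15 unlike.
Row 3: B(3,1)–A(4,1)≠ B(3,1)–B(4,2)= A(3,3)–A(3,4)= A(3,3)–B(4,3)≠ A(3,3)–A(4,4)= A(3,3)–B(4,2)≠ A(3,4)–B(3,5)≠ A(3,4)–A(4,4)= A(3,4)–A(4,5)= A(3,4)–B(4,3)≠ B(3,5)–B(3,6)= B(3,5)–A(4,5)≠ B(3,5)–B(4,6)= B(3,5)–A(4,4)≠ B(3,6)–A(3,7)≠ B(3,6)–B(4,6)= B(3,6)–A(4,7)≠ B(3,6)–A(4,5)≠ A(3,7)–A(4,7)= A(3,7)–B(4,6)≠  → 11/20 unlike.
Row 4: A(4,1)–B(4,2)≠ B(4,2)–B(4,3)= B(4,3)–A(4,4)≠ A(4,4)–A(4,5)= A(4,5)–B(4,6)≠ B(4,6)–A(4,7)≠  → 4/6 unlike.
Total adjacent occupied pairs: 54; unlike-type pairs: 31.

31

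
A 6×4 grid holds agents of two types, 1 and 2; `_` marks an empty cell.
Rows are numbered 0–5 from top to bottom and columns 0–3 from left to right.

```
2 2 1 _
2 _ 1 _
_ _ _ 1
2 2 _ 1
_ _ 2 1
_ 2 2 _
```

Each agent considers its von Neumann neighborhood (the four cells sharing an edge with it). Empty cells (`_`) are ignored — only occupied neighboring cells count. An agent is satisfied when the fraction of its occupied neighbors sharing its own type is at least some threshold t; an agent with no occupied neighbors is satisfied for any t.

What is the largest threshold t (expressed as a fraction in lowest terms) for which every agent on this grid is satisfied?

Row 0: (0,0)2 2/2 · (0,1)2 1/2 · (0,2)1 1/2
Row 1: (1,0)2 1/1 · (1,2)1 1/1
Row 2: (2,3)1 1/1
Row 3: (3,0)2 1/1 · (3,1)2 1/1 · (3,3)1 2/2
Row 4: (4,2)2 1/2 · (4,3)1 1/2
Row 5: (5,1)2 1/1 · (5,2)2 2/2
The smallest same-type fraction is 1/2 at (0,1), which reduces to 1/2. Any threshold above that leaves this agent unsatisfied.

1/2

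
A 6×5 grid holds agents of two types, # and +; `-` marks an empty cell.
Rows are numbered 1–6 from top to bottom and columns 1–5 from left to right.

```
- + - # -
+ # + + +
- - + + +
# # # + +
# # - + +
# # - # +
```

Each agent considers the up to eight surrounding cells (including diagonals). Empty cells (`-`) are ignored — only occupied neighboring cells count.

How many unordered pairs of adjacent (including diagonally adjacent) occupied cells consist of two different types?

Scan each occupied cell's neighbors to the right and below (and the two forward diagonals) so each pair is counted once.
From row 1: 4 unlike of 6 pairs (running 4/6).
From row 2: 3 unlike of 12 pairs (running 7/18).
From row 3: 3 unlike of 10 pairs (running 10/28).
From row 4: 2 unlike of 14 pairs (running 12/42).
From row 5: 2 unlike of 10 pairs (running 14/52).
From row 6: 1 unlike of 2 pairs (running 15/54).
Total adjacent occupied pairs: 54; unlike-type pairs: 15.

15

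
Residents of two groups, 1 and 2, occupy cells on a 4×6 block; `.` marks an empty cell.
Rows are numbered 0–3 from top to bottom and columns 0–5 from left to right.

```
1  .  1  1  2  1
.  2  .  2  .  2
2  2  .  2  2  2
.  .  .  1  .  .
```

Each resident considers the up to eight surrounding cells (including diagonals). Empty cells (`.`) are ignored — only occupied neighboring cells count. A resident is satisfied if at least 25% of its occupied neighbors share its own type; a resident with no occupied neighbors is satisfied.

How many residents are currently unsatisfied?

3

Row 0: (0,0)1 0/1 ✗ · (0,2)1 1/3 ✓ · (0,3)1 1/3 ✓ · (0,4)2 2/4 ✓ · (0,5)1 0/2 ✗
Row 1: (1,1)2 2/4 ✓ · (1,3)2 3/5 ✓ · (1,5)2 3/4 ✓
Row 2: (2,0)2 2/2 ✓ · (2,1)2 2/2 ✓ · (2,3)2 2/3 ✓ · (2,4)2 4/5 ✓ · (2,5)2 2/2 ✓
Row 3: (3,3)1 0/2 ✗
Unsatisfied: (0,0), (0,5), (3,3) — 3 in total.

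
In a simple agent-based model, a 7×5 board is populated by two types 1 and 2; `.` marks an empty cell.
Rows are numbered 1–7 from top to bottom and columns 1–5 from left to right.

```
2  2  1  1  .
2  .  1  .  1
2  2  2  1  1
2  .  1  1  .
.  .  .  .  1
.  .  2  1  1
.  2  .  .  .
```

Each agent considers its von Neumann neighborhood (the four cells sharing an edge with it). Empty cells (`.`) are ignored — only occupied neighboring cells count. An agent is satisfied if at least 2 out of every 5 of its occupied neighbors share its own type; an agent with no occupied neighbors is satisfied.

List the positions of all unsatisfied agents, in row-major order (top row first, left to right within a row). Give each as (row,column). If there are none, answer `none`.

(1,1)2 2/2 ok
(1,2)2 1/2 ok
(1,3)1 2/3 ok
(1,4)1 1/1 ok
(2,1)2 2/2 ok
(2,3)1 1/2 ok
(2,5)1 1/1 ok
(3,1)2 3/3 ok
(3,2)2 2/2 ok
(3,3)2 1/4 unhappy
(3,4)1 2/3 ok
(3,5)1 2/2 ok
(4,1)2 1/1 ok
(4,3)1 1/2 ok
(4,4)1 2/2 ok
(5,5)1 1/1 ok
(6,3)2 0/1 unhappy
(6,4)1 1/2 ok
(6,5)1 2/2 ok
(7,2)2 0/0 ok

(3,3), (6,3)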